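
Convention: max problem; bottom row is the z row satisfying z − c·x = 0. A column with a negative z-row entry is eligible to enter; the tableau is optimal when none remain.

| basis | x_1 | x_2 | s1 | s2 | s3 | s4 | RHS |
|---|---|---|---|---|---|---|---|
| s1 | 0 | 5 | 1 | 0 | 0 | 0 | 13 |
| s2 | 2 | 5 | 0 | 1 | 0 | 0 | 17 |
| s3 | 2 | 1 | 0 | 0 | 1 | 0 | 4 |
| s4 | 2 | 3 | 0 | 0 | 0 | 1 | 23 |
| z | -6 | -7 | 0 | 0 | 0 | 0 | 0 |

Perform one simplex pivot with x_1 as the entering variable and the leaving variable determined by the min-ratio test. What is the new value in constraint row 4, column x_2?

2

Ratio test on column x_1 — row 1: entry 0 ≤ 0; row 2: 17/2 = 17/2; row 3: 4/2 = 2; row 4: 23/2 = 23/2. Minimum is 2 at row 3 (s3 leaves); pivot element 2.
Divide row 3 by 2; eliminate column x_1 from the other rows.
Row 4 update in column x_2: 3 − 2·(1/2) = 2.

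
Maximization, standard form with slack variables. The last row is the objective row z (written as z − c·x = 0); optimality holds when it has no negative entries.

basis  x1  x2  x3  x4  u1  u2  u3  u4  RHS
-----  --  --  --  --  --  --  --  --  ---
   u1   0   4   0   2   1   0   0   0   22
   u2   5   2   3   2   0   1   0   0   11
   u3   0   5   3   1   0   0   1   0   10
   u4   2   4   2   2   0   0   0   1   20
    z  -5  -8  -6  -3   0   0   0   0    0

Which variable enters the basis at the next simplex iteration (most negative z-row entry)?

Negative z-row entries: x1: -5, x2: -8, x3: -6, x4: -3.
The most negative is -8 in column x2, so x2 enters.

x2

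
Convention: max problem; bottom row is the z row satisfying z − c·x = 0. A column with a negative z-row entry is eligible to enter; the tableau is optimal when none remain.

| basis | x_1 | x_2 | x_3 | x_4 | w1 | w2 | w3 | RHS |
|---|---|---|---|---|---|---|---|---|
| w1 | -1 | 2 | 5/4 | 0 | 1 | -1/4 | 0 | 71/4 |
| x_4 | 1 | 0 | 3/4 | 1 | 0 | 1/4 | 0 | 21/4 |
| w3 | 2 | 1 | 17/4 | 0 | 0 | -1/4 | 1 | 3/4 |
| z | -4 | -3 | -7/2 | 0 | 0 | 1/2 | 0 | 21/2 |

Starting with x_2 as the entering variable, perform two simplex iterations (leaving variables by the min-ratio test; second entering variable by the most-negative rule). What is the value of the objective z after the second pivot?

18

Ratio test on column x_2 — row 1: (71/4)/2 = 71/8; row 2: entry 0 ≤ 0; row 3: (3/4)/1 = 3/4. Minimum is 3/4 at row 3 (w3 leaves); pivot element 1.
Pivot on row 3; the z-row RHS becomes 21/2 − (-3)·(3/4) = 51/4.
Next entering variable (most negative z-row entry -1/4): w2.
Ratio test on column w2 — row 1: (65/4)/(1/4) = 65; row 2: (21/4)/(1/4) = 21; row 3: entry -1/4 ≤ 0. Minimum is 21 at row 2 (x_4 leaves); pivot element 1/4.
After the second pivot the z-row RHS is 51/4 − (-1/4)·21 = 18.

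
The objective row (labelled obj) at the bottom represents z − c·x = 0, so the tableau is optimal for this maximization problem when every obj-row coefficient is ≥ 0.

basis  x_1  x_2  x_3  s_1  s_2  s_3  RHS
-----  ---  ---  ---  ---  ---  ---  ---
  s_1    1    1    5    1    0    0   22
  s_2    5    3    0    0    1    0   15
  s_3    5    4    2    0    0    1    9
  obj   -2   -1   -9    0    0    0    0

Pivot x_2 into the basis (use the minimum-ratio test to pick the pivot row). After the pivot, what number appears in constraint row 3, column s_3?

Ratio test on column x_2 — row 1: 22/1 = 22; row 2: 15/3 = 5; row 3: 9/4 = 9/4. Minimum is 9/4 at row 3 (s_3 leaves); pivot element 4.
Divide row 3 by 4; eliminate column x_2 from the other rows.
In the new row 3, the s_3 entry is the old entry divided by the pivot: 1/4 = 1/4.

1/4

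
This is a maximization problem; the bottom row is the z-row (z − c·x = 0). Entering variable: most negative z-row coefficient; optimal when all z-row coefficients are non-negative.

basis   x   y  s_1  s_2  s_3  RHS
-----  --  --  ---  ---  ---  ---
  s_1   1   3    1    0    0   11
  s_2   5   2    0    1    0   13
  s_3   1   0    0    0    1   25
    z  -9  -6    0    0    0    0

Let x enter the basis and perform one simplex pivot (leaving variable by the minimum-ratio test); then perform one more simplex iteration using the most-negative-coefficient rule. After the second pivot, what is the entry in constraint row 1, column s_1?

5/13

Ratio test on column x — row 1: 11/1 = 11; row 2: 13/5 = 13/5; row 3: 25/1 = 25. Minimum is 13/5 at row 2 (s_2 leaves); pivot element 5.
Divide row 2 by 5; eliminate column x from the other rows.
Second iteration: most negative z-row entry is -12/5 in column y, so y enters.
Ratio test on column y — row 1: (42/5)/(13/5) = 42/13; row 2: (13/5)/(2/5) = 13/2; row 3: entry -2/5 ≤ 0. Minimum is 42/13 at row 1 (s_1 leaves); pivot element 13/5.
Divide row 1 by 13/5; eliminate column y from the other rows.
After both pivots, the entry at constraint row 1, column s_1 is 5/13.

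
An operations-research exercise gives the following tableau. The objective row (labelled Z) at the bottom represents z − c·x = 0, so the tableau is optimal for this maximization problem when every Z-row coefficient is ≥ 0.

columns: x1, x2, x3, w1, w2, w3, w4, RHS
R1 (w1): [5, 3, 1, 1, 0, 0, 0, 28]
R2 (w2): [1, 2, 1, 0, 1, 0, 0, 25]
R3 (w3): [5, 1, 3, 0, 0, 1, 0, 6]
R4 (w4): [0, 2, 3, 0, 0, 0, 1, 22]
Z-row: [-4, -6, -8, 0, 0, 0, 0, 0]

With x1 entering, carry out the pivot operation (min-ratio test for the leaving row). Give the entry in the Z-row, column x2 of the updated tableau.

-26/5

Ratio test on column x1 — row 1: 28/5 = 28/5; row 2: 25/1 = 25; row 3: 6/5 = 6/5; row 4: entry 0 ≤ 0. Minimum is 6/5 at row 3 (w3 leaves); pivot element 5.
Divide row 3 by 5; eliminate column x1 from the other rows.
Z-row update in column x2: -6 − (-4)·(1/5) = -26/5.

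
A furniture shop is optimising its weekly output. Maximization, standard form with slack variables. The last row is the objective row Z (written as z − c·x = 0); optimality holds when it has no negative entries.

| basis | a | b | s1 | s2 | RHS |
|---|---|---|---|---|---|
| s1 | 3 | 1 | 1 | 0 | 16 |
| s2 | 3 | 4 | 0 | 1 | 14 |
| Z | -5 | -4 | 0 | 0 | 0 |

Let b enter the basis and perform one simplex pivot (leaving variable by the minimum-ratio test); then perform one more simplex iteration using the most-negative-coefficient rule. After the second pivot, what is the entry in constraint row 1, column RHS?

Ratio test on column b — row 1: 16/1 = 16; row 2: 14/4 = 7/2. Minimum is 7/2 at row 2 (s2 leaves); pivot element 4.
Divide row 2 by 4; eliminate column b from the other rows.
Second iteration: most negative Z-row entry is -2 in column a, so a enters.
Ratio test on column a — row 1: (25/2)/(9/4) = 50/9; row 2: (7/2)/(3/4) = 14/3. Minimum is 14/3 at row 2 (b leaves); pivot element 3/4.
Divide row 2 by 3/4; eliminate column a from the other rows.
After both pivots, the entry at constraint row 1, column RHS is 2.

2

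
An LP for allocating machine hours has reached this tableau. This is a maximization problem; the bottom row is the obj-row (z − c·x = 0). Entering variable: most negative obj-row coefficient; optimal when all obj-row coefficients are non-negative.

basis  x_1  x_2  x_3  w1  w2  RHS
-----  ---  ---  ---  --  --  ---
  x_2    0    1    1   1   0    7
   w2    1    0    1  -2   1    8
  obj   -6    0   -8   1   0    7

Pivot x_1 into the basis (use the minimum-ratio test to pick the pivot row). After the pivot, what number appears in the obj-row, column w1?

Ratio test on column x_1 — row 1: entry 0 ≤ 0; row 2: 8/1 = 8. Minimum is 8 at row 2 (w2 leaves); pivot element 1.
Divide row 2 by 1; eliminate column x_1 from the other rows.
obj-row update in column w1: 1 − (-6)·(-2) = -11.

-11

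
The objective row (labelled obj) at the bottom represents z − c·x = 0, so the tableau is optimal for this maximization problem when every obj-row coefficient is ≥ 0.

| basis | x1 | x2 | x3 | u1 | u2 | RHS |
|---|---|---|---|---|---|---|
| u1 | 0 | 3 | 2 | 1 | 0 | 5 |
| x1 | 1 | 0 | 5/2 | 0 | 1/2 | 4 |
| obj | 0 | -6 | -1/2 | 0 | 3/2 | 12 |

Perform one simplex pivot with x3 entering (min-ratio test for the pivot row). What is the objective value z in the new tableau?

64/5

Ratio test on column x3 — row 1: 5/2 = 5/2; row 2: 4/(5/2) = 8/5. Minimum is 8/5 at row 2 (x1 leaves); pivot element 5/2.
Pivot on row 2; the obj-row RHS becomes 12 − (-1/2)·(8/5) = 64/5.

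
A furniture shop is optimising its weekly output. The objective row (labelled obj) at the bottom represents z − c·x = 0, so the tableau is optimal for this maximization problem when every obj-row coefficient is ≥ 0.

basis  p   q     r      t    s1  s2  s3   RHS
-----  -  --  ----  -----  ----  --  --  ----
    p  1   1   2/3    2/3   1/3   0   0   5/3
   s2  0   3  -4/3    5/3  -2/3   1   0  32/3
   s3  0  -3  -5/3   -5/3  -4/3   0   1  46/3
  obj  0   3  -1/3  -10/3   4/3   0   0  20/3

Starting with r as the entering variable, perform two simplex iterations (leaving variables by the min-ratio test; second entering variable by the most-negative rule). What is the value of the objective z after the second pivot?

Ratio test on column r — row 1: (5/3)/(2/3) = 5/2; row 2: entry -4/3 ≤ 0; row 3: entry -5/3 ≤ 0. Minimum is 5/2 at row 1 (p leaves); pivot element 2/3.
Pivot on row 1; the obj-row RHS becomes 20/3 − (-1/3)·(5/2) = 15/2.
Next entering variable (most negative obj-row entry -3): t.
Ratio test on column t — row 1: (5/2)/1 = 5/2; row 2: 14/3 = 14/3; row 3: entry 0 ≤ 0. Minimum is 5/2 at row 1 (r leaves); pivot element 1.
After the second pivot the obj-row RHS is 15/2 − (-3)·(5/2) = 15.

15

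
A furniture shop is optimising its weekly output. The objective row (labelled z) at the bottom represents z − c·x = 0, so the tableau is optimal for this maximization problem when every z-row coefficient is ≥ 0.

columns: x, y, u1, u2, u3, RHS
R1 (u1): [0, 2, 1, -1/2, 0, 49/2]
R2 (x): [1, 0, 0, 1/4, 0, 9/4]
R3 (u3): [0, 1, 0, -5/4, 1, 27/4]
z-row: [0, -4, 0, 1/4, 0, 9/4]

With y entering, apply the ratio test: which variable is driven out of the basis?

u3

Column y entries and ratios — u1: (49/2)/2 = 49/4; x: 0 ≤ 0, skip; u3: (27/4)/1 = 27/4.
Smallest ratio is 27/4 in the row of u3, so u3 leaves.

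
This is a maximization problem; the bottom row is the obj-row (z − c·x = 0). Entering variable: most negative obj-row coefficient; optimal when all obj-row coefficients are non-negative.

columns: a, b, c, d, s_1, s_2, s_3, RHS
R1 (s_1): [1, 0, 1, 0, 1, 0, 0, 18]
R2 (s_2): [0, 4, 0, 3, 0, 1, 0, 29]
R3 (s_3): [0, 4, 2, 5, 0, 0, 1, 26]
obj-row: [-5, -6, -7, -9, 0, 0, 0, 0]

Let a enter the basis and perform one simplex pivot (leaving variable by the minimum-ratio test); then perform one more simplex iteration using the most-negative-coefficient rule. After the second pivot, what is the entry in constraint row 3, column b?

Ratio test on column a — row 1: 18/1 = 18; row 2: entry 0 ≤ 0; row 3: entry 0 ≤ 0. Minimum is 18 at row 1 (s_1 leaves); pivot element 1.
Divide row 1 by 1; eliminate column a from the other rows.
Second iteration: most negative obj-row entry is -9 in column d, so d enters.
Ratio test on column d — row 1: entry 0 ≤ 0; row 2: 29/3 = 29/3; row 3: 26/5 = 26/5. Minimum is 26/5 at row 3 (s_3 leaves); pivot element 5.
Divide row 3 by 5; eliminate column d from the other rows.
After both pivots, the entry at constraint row 3, column b is 4/5.

4/5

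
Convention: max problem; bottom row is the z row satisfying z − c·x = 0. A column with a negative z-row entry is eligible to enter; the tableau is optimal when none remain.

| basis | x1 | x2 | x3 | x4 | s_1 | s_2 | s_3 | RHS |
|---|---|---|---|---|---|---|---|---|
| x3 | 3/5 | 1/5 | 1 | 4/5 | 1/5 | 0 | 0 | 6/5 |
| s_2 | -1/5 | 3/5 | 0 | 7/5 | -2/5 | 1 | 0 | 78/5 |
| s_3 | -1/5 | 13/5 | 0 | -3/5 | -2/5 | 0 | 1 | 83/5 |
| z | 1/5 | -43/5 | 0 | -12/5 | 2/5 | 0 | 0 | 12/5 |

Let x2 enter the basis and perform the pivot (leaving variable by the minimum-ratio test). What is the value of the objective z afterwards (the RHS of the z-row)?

54

Ratio test on column x2 — row 1: (6/5)/(1/5) = 6; row 2: (78/5)/(3/5) = 26; row 3: (83/5)/(13/5) = 83/13. Minimum is 6 at row 1 (x3 leaves); pivot element 1/5.
Pivot on row 1; the z-row RHS becomes 12/5 − (-43/5)·6 = 54.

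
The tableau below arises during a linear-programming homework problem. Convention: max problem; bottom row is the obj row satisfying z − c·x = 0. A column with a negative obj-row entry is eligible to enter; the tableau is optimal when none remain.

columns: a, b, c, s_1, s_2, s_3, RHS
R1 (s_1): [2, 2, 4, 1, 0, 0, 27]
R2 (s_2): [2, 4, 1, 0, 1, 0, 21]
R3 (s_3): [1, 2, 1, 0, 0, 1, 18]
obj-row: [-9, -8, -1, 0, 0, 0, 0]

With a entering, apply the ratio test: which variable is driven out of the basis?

Column a entries and ratios — s_1: 27/2 = 27/2; s_2: 21/2 = 21/2; s_3: 18/1 = 18.
Smallest ratio is 21/2 in the row of s_2, so s_2 leaves.

s_2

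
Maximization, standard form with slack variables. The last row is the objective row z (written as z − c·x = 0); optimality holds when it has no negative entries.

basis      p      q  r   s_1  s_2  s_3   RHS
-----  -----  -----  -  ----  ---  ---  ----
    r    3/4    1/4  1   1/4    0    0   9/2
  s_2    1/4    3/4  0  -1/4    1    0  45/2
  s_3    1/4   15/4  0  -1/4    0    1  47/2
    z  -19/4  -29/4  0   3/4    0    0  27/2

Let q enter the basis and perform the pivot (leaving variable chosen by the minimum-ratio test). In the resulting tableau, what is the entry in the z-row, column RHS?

884/15

Ratio test on column q — row 1: (9/2)/(1/4) = 18; row 2: (45/2)/(3/4) = 30; row 3: (47/2)/(15/4) = 94/15. Minimum is 94/15 at row 3 (s_3 leaves); pivot element 15/4.
Divide row 3 by 15/4; eliminate column q from the other rows.
z-row update in column RHS: 27/2 − (-29/4)·(94/15) = 884/15.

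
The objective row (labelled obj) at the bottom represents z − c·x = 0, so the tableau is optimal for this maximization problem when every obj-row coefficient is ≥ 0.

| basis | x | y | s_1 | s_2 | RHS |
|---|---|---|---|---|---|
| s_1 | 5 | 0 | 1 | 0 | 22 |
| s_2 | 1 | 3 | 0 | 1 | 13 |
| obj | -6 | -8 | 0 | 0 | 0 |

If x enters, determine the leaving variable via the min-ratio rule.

s_1

Column x entries and ratios — s_1: 22/5 = 22/5; s_2: 13/1 = 13.
Smallest ratio is 22/5 in the row of s_1, so s_1 leaves.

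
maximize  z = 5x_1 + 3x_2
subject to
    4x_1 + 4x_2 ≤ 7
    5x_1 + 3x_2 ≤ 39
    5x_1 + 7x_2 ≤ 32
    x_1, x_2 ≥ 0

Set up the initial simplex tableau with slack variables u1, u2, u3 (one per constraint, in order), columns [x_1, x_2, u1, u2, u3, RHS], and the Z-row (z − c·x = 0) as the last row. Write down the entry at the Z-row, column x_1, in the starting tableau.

The Z-row carries the negated objective coefficients: the x_1 entry is -5.

-5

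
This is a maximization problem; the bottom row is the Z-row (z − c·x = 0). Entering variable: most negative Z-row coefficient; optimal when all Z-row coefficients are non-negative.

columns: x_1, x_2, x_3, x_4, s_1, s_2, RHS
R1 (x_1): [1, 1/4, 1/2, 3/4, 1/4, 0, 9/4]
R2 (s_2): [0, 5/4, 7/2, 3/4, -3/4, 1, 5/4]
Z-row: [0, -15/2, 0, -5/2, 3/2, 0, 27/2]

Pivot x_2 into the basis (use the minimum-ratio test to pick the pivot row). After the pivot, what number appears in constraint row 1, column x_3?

-1/5

Ratio test on column x_2 — row 1: (9/4)/(1/4) = 9; row 2: (5/4)/(5/4) = 1. Minimum is 1 at row 2 (s_2 leaves); pivot element 5/4.
Divide row 2 by 5/4; eliminate column x_2 from the other rows.
Row 1 update in column x_3: 1/2 − (1/4)·(14/5) = -1/5.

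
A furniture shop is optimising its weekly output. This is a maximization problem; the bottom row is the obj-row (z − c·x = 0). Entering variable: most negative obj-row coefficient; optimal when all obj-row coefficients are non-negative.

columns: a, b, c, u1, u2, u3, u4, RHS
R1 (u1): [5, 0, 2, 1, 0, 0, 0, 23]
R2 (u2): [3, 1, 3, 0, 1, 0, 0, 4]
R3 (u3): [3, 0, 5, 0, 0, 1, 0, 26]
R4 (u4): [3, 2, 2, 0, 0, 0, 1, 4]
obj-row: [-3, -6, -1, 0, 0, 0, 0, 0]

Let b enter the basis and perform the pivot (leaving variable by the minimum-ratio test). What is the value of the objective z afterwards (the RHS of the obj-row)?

12

Ratio test on column b — row 1: entry 0 ≤ 0; row 2: 4/1 = 4; row 3: entry 0 ≤ 0; row 4: 4/2 = 2. Minimum is 2 at row 4 (u4 leaves); pivot element 2.
Pivot on row 4; the obj-row RHS becomes 0 − (-6)·2 = 12.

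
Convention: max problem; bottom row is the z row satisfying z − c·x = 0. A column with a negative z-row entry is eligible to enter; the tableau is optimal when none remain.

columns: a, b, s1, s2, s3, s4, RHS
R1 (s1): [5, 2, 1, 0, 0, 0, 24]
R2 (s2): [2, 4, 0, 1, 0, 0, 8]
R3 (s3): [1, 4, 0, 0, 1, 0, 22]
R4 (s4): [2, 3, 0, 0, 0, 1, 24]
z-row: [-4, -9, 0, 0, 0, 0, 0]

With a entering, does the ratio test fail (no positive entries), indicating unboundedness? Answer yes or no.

Column a has positive entries in row(s) 1, 2, 3, 4, so the ratio test bounds it — not unbounded.

no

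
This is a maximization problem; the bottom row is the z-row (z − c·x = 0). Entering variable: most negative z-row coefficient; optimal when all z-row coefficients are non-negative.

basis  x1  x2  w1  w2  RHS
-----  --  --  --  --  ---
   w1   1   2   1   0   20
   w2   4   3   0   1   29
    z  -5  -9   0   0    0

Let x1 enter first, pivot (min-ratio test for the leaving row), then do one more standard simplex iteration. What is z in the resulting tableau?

87

Ratio test on column x1 — row 1: 20/1 = 20; row 2: 29/4 = 29/4. Minimum is 29/4 at row 2 (w2 leaves); pivot element 4.
Pivot on row 2; the z-row RHS becomes 0 − (-5)·(29/4) = 145/4.
Next entering variable (most negative z-row entry -21/4): x2.
Ratio test on column x2 — row 1: (51/4)/(5/4) = 51/5; row 2: (29/4)/(3/4) = 29/3. Minimum is 29/3 at row 2 (x1 leaves); pivot element 3/4.
After the second pivot the z-row RHS is 145/4 − (-21/4)·(29/3) = 87.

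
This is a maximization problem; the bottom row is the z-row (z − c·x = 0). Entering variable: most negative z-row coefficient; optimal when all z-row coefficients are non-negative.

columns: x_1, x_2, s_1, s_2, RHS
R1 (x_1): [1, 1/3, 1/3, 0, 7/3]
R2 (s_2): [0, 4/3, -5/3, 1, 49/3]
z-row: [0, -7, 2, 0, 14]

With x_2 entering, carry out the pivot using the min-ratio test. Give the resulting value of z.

Ratio test on column x_2 — row 1: (7/3)/(1/3) = 7; row 2: (49/3)/(4/3) = 49/4. Minimum is 7 at row 1 (x_1 leaves); pivot element 1/3.
Pivot on row 1; the z-row RHS becomes 14 − (-7)·7 = 63.

63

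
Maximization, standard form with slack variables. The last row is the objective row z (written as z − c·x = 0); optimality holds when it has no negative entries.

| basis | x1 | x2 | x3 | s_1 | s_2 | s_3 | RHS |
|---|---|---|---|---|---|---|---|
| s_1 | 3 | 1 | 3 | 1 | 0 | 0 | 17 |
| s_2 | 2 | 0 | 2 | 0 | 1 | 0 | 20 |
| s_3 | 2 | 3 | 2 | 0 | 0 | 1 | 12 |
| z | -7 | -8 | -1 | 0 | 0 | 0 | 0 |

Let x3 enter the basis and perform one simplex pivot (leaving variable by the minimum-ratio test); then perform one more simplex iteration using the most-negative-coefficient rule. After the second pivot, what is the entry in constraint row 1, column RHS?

39/7

Ratio test on column x3 — row 1: 17/3 = 17/3; row 2: 20/2 = 10; row 3: 12/2 = 6. Minimum is 17/3 at row 1 (s_1 leaves); pivot element 3.
Divide row 1 by 3; eliminate column x3 from the other rows.
Second iteration: most negative z-row entry is -23/3 in column x2, so x2 enters.
Ratio test on column x2 — row 1: (17/3)/(1/3) = 17; row 2: entry -2/3 ≤ 0; row 3: (2/3)/(7/3) = 2/7. Minimum is 2/7 at row 3 (s_3 leaves); pivot element 7/3.
Divide row 3 by 7/3; eliminate column x2 from the other rows.
After both pivots, the entry at constraint row 1, column RHS is 39/7.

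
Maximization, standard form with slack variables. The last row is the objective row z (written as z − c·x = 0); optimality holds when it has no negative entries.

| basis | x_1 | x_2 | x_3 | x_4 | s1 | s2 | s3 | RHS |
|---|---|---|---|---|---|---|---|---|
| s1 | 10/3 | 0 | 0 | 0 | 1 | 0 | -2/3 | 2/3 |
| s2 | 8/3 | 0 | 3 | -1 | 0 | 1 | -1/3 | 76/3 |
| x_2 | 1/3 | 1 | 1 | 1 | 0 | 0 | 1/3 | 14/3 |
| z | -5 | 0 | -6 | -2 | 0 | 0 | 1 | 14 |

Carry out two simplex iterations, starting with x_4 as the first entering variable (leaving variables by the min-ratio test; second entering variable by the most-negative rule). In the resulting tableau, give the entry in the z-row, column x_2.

2

Ratio test on column x_4 — row 1: entry 0 ≤ 0; row 2: entry -1 ≤ 0; row 3: (14/3)/1 = 14/3. Minimum is 14/3 at row 3 (x_2 leaves); pivot element 1.
Divide row 3 by 1; eliminate column x_4 from the other rows.
Second iteration: most negative z-row entry is -13/3 in column x_1, so x_1 enters.
Ratio test on column x_1 — row 1: (2/3)/(10/3) = 1/5; row 2: 30/3 = 10; row 3: (14/3)/(1/3) = 14. Minimum is 1/5 at row 1 (s1 leaves); pivot element 10/3.
Divide row 1 by 10/3; eliminate column x_1 from the other rows.
After both pivots, the entry at the z-row, column x_2 is 2.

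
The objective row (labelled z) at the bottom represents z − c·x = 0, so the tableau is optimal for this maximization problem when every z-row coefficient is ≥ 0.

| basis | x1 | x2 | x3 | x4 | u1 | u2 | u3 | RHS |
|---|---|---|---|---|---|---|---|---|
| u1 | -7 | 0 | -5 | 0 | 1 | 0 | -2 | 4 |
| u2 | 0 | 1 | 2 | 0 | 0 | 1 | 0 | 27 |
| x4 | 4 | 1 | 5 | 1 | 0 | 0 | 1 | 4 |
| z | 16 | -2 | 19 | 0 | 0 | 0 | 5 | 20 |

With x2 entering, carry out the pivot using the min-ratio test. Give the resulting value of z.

28

Ratio test on column x2 — row 1: entry 0 ≤ 0; row 2: 27/1 = 27; row 3: 4/1 = 4. Minimum is 4 at row 3 (x4 leaves); pivot element 1.
Pivot on row 3; the z-row RHS becomes 20 − (-2)·4 = 28.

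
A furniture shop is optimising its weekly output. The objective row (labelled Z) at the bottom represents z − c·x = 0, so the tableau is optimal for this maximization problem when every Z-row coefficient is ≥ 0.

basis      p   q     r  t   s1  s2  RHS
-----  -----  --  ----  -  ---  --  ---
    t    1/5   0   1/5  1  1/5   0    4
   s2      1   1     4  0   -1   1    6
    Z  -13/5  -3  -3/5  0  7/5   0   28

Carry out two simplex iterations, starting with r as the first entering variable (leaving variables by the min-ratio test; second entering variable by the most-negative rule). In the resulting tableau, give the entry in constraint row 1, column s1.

Ratio test on column r — row 1: 4/(1/5) = 20; row 2: 6/4 = 3/2. Minimum is 3/2 at row 2 (s2 leaves); pivot element 4.
Divide row 2 by 4; eliminate column r from the other rows.
Second iteration: most negative Z-row entry is -57/20 in column q, so q enters.
Ratio test on column q — row 1: entry -1/20 ≤ 0; row 2: (3/2)/(1/4) = 6. Minimum is 6 at row 2 (r leaves); pivot element 1/4.
Divide row 2 by 1/4; eliminate column q from the other rows.
After both pivots, the entry at constraint row 1, column s1 is 1/5.

1/5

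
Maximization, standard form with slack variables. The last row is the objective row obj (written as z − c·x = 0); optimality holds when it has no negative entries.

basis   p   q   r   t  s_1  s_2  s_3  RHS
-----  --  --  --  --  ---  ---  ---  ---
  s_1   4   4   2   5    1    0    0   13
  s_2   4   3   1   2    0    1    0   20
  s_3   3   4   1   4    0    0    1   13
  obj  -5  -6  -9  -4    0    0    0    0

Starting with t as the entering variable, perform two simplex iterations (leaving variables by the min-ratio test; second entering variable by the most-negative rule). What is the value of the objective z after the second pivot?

117/2

Ratio test on column t — row 1: 13/5 = 13/5; row 2: 20/2 = 10; row 3: 13/4 = 13/4. Minimum is 13/5 at row 1 (s_1 leaves); pivot element 5.
Pivot on row 1; the obj-row RHS becomes 0 − (-4)·(13/5) = 52/5.
Next entering variable (most negative obj-row entry -37/5): r.
Ratio test on column r — row 1: (13/5)/(2/5) = 13/2; row 2: (74/5)/(1/5) = 74; row 3: entry -3/5 ≤ 0. Minimum is 13/2 at row 1 (t leaves); pivot element 2/5.
After the second pivot the obj-row RHS is 52/5 − (-37/5)·(13/2) = 117/2.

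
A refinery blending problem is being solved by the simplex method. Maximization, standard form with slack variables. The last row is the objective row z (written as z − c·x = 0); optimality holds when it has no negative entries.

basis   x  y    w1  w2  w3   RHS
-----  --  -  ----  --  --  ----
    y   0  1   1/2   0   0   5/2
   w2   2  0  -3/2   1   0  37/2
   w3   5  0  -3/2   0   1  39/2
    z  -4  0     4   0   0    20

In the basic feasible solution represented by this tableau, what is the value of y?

5/2

y is basic (row 1); its value is the RHS of that row, 5/2.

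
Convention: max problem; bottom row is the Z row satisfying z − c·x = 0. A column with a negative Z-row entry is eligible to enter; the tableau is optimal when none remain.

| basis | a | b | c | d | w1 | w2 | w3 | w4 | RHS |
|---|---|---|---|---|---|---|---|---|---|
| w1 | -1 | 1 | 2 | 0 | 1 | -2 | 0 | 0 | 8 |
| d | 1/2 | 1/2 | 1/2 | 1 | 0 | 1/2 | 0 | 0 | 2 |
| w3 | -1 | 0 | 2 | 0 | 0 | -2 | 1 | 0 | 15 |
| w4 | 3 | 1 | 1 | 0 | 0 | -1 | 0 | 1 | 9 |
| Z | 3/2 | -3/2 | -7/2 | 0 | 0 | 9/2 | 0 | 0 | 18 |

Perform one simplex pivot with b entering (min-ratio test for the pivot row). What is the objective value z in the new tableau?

24

Ratio test on column b — row 1: 8/1 = 8; row 2: 2/(1/2) = 4; row 3: entry 0 ≤ 0; row 4: 9/1 = 9. Minimum is 4 at row 2 (d leaves); pivot element 1/2.
Pivot on row 2; the Z-row RHS becomes 18 − (-3/2)·4 = 24.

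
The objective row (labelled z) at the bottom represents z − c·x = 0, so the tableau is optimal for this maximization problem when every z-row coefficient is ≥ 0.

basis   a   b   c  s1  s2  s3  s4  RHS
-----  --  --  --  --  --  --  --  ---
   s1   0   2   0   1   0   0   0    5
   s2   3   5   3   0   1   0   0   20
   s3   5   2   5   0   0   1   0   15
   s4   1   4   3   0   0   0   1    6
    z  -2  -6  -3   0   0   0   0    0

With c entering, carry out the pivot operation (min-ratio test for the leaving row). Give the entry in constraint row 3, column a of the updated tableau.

10/3

Ratio test on column c — row 1: entry 0 ≤ 0; row 2: 20/3 = 20/3; row 3: 15/5 = 3; row 4: 6/3 = 2. Minimum is 2 at row 4 (s4 leaves); pivot element 3.
Divide row 4 by 3; eliminate column c from the other rows.
Row 3 update in column a: 5 − 5·(1/3) = 10/3.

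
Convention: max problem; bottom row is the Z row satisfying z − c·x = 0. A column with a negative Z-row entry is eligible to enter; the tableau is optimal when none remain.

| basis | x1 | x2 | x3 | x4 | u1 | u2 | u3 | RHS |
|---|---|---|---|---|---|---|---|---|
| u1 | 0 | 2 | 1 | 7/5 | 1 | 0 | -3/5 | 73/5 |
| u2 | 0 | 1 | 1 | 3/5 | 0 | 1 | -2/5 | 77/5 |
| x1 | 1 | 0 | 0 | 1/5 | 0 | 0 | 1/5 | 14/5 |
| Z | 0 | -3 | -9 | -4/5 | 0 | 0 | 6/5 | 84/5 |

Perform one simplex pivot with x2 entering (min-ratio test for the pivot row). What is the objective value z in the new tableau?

387/10

Ratio test on column x2 — row 1: (73/5)/2 = 73/10; row 2: (77/5)/1 = 77/5; row 3: entry 0 ≤ 0. Minimum is 73/10 at row 1 (u1 leaves); pivot element 2.
Pivot on row 1; the Z-row RHS becomes 84/5 − (-3)·(73/10) = 387/10.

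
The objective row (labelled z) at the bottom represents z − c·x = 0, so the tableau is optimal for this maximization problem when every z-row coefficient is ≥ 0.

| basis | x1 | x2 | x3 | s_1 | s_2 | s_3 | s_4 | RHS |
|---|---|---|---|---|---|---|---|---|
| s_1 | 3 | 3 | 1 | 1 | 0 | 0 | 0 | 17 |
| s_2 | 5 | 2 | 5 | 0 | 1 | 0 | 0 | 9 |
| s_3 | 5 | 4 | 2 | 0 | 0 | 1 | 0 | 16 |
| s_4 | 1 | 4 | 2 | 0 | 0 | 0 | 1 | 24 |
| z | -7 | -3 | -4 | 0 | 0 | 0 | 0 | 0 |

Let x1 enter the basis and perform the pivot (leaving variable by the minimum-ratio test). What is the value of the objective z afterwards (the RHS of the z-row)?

Ratio test on column x1 — row 1: 17/3 = 17/3; row 2: 9/5 = 9/5; row 3: 16/5 = 16/5; row 4: 24/1 = 24. Minimum is 9/5 at row 2 (s_2 leaves); pivot element 5.
Pivot on row 2; the z-row RHS becomes 0 − (-7)·(9/5) = 63/5.

63/5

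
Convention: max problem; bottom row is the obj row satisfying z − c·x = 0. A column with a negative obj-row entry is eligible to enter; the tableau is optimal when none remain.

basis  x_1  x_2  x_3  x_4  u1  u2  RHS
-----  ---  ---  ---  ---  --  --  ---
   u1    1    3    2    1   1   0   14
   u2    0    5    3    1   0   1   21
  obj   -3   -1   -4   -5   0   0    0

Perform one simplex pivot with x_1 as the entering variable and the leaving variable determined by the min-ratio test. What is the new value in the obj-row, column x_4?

-2

Ratio test on column x_1 — row 1: 14/1 = 14; row 2: entry 0 ≤ 0. Minimum is 14 at row 1 (u1 leaves); pivot element 1.
Divide row 1 by 1; eliminate column x_1 from the other rows.
obj-row update in column x_4: -5 − (-3)·1 = -2.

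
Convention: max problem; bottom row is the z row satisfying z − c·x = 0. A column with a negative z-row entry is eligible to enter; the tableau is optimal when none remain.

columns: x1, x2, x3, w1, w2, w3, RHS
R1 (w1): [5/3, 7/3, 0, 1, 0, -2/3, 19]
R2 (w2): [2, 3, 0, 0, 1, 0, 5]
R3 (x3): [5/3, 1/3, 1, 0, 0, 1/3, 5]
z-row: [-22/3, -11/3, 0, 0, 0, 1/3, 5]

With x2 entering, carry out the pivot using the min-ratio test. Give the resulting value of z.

Ratio test on column x2 — row 1: 19/(7/3) = 57/7; row 2: 5/3 = 5/3; row 3: 5/(1/3) = 15. Minimum is 5/3 at row 2 (w2 leaves); pivot element 3.
Pivot on row 2; the z-row RHS becomes 5 − (-11/3)·(5/3) = 100/9.

100/9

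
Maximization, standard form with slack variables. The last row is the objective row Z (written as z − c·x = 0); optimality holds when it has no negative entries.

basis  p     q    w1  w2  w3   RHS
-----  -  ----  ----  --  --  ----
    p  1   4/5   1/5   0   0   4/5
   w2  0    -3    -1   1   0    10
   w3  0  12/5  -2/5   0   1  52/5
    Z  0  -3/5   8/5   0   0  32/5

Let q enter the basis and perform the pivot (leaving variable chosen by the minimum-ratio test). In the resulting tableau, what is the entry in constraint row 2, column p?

Ratio test on column q — row 1: (4/5)/(4/5) = 1; row 2: entry -3 ≤ 0; row 3: (52/5)/(12/5) = 13/3. Minimum is 1 at row 1 (p leaves); pivot element 4/5.
Divide row 1 by 4/5; eliminate column q from the other rows.
Row 2 update in column p: 0 − (-3)·(5/4) = 15/4.

15/4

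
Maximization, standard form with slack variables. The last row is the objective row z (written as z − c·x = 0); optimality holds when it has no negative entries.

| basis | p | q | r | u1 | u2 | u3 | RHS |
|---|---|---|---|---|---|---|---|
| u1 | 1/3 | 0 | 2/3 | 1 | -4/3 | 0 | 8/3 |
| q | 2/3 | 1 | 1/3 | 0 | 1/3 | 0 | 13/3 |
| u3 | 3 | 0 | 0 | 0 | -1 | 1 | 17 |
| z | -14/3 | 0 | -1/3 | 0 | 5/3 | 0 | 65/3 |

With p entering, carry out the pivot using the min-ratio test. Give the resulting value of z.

433/9

Ratio test on column p — row 1: (8/3)/(1/3) = 8; row 2: (13/3)/(2/3) = 13/2; row 3: 17/3 = 17/3. Minimum is 17/3 at row 3 (u3 leaves); pivot element 3.
Pivot on row 3; the z-row RHS becomes 65/3 − (-14/3)·(17/3) = 433/9.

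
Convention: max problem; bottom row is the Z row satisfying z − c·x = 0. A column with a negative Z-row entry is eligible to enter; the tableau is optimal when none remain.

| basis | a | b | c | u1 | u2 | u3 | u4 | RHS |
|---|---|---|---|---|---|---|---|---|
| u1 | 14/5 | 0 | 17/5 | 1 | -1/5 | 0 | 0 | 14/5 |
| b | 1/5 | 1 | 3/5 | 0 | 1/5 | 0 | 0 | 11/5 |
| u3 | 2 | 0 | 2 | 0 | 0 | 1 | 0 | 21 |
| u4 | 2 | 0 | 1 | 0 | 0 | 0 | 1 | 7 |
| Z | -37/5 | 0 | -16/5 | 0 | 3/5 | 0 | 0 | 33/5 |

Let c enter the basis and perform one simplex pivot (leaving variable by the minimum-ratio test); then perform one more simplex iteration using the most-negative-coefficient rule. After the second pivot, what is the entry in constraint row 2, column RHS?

2

Ratio test on column c — row 1: (14/5)/(17/5) = 14/17; row 2: (11/5)/(3/5) = 11/3; row 3: 21/2 = 21/2; row 4: 7/1 = 7. Minimum is 14/17 at row 1 (u1 leaves); pivot element 17/5.
Divide row 1 by 17/5; eliminate column c from the other rows.
Second iteration: most negative Z-row entry is -81/17 in column a, so a enters.
Ratio test on column a — row 1: (14/17)/(14/17) = 1; row 2: entry -5/17 ≤ 0; row 3: (329/17)/(6/17) = 329/6; row 4: (105/17)/(20/17) = 21/4. Minimum is 1 at row 1 (c leaves); pivot element 14/17.
Divide row 1 by 14/17; eliminate column a from the other rows.
After both pivots, the entry at constraint row 2, column RHS is 2.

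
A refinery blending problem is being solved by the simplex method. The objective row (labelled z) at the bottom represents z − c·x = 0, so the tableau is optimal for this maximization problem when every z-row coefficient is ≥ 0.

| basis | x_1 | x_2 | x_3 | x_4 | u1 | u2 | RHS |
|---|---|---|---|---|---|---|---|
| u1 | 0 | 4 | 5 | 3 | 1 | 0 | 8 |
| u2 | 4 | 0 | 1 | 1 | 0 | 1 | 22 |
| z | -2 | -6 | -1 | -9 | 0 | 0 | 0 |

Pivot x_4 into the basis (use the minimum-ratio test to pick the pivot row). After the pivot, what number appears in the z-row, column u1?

Ratio test on column x_4 — row 1: 8/3 = 8/3; row 2: 22/1 = 22. Minimum is 8/3 at row 1 (u1 leaves); pivot element 3.
Divide row 1 by 3; eliminate column x_4 from the other rows.
z-row update in column u1: 0 − (-9)·(1/3) = 3.

3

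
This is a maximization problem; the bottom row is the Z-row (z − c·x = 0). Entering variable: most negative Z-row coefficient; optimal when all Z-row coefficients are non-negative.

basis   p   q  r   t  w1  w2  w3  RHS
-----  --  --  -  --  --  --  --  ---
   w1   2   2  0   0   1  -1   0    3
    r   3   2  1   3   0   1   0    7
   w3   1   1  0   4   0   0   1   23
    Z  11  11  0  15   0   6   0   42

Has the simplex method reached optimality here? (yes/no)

Every Z-row coefficient is ≥ 0, so the tableau is optimal.

yes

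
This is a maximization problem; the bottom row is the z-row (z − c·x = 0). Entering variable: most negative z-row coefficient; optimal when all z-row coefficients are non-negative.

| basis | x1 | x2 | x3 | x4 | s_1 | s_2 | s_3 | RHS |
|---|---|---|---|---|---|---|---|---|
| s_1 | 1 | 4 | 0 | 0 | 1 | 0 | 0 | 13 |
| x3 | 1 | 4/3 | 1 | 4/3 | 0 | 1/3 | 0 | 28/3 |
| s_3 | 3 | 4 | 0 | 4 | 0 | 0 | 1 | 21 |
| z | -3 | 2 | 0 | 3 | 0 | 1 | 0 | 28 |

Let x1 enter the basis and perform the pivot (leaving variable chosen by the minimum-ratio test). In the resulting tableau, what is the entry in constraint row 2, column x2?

0

Ratio test on column x1 — row 1: 13/1 = 13; row 2: (28/3)/1 = 28/3; row 3: 21/3 = 7. Minimum is 7 at row 3 (s_3 leaves); pivot element 3.
Divide row 3 by 3; eliminate column x1 from the other rows.
Row 2 update in column x2: 4/3 − 1·(4/3) = 0.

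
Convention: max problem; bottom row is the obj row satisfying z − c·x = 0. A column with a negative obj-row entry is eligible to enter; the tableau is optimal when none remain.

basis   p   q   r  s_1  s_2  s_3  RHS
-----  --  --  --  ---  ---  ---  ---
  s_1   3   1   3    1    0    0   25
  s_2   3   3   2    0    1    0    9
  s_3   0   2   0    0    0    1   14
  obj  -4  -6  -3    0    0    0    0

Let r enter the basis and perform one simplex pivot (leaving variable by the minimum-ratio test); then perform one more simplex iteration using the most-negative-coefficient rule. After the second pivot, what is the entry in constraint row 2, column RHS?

Ratio test on column r — row 1: 25/3 = 25/3; row 2: 9/2 = 9/2; row 3: entry 0 ≤ 0. Minimum is 9/2 at row 2 (s_2 leaves); pivot element 2.
Divide row 2 by 2; eliminate column r from the other rows.
Second iteration: most negative obj-row entry is -3/2 in column q, so q enters.
Ratio test on column q — row 1: entry -7/2 ≤ 0; row 2: (9/2)/(3/2) = 3; row 3: 14/2 = 7. Minimum is 3 at row 2 (r leaves); pivot element 3/2.
Divide row 2 by 3/2; eliminate column q from the other rows.
After both pivots, the entry at constraint row 2, column RHS is 3.

3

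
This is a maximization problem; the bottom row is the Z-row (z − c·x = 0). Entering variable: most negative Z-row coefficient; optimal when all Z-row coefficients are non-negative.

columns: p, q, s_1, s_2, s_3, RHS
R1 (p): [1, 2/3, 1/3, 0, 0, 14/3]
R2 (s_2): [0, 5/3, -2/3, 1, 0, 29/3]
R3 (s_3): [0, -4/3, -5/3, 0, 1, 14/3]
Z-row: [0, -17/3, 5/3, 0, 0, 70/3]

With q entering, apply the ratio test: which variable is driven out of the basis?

s_2

Column q entries and ratios — p: (14/3)/(2/3) = 7; s_2: (29/3)/(5/3) = 29/5; s_3: -4/3 ≤ 0, skip.
Smallest ratio is 29/5 in the row of s_2, so s_2 leaves.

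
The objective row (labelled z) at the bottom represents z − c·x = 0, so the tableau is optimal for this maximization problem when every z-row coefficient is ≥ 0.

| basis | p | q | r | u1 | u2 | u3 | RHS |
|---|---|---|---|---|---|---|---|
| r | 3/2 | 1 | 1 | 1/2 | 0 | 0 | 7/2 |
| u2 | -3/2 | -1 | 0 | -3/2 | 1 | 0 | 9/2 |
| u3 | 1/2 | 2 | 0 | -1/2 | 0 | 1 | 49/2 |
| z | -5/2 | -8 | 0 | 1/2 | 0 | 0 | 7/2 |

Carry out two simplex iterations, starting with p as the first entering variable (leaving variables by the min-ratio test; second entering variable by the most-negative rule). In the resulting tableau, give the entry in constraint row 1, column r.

Ratio test on column p — row 1: (7/2)/(3/2) = 7/3; row 2: entry -3/2 ≤ 0; row 3: (49/2)/(1/2) = 49. Minimum is 7/3 at row 1 (r leaves); pivot element 3/2.
Divide row 1 by 3/2; eliminate column p from the other rows.
Second iteration: most negative z-row entry is -19/3 in column q, so q enters.
Ratio test on column q — row 1: (7/3)/(2/3) = 7/2; row 2: entry 0 ≤ 0; row 3: (70/3)/(5/3) = 14. Minimum is 7/2 at row 1 (p leaves); pivot element 2/3.
Divide row 1 by 2/3; eliminate column q from the other rows.
After both pivots, the entry at constraint row 1, column r is 1.

1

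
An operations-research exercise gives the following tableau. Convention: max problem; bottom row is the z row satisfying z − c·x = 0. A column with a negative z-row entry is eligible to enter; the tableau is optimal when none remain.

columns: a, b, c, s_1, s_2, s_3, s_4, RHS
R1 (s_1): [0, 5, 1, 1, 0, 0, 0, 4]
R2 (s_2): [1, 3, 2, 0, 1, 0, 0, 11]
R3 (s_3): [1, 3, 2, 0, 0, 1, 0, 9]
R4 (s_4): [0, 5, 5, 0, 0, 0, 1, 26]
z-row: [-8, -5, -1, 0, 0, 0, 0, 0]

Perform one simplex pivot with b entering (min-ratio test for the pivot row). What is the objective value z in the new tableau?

4

Ratio test on column b — row 1: 4/5 = 4/5; row 2: 11/3 = 11/3; row 3: 9/3 = 3; row 4: 26/5 = 26/5. Minimum is 4/5 at row 1 (s_1 leaves); pivot element 5.
Pivot on row 1; the z-row RHS becomes 0 − (-5)·(4/5) = 4.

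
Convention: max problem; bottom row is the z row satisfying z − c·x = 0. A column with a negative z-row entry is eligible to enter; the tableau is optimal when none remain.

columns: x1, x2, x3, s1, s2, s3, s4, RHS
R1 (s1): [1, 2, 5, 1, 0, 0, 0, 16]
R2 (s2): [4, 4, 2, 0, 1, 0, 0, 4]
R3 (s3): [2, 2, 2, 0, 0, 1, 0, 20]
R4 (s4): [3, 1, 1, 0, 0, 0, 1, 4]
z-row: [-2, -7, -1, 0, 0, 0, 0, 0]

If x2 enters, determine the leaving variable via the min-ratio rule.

s2

Column x2 entries and ratios — s1: 16/2 = 8; s2: 4/4 = 1; s3: 20/2 = 10; s4: 4/1 = 4.
Smallest ratio is 1 in the row of s2, so s2 leaves.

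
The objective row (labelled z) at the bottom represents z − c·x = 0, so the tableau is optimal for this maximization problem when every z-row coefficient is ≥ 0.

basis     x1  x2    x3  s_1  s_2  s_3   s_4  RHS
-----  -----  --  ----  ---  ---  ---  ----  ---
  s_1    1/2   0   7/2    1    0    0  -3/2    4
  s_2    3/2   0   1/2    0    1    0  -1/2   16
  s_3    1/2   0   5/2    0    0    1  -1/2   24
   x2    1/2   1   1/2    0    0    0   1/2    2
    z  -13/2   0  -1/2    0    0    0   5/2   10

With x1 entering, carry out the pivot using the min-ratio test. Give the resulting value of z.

36

Ratio test on column x1 — row 1: 4/(1/2) = 8; row 2: 16/(3/2) = 32/3; row 3: 24/(1/2) = 48; row 4: 2/(1/2) = 4. Minimum is 4 at row 4 (x2 leaves); pivot element 1/2.
Pivot on row 4; the z-row RHS becomes 10 − (-13/2)·4 = 36.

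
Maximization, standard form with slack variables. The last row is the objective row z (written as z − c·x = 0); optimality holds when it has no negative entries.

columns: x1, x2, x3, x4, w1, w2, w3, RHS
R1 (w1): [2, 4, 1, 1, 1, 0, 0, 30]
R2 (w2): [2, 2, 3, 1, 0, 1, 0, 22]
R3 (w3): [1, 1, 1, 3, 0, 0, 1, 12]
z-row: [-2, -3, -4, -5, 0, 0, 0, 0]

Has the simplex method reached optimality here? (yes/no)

no

The z-row has a negative entry -5 in column x4, so it is not optimal.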